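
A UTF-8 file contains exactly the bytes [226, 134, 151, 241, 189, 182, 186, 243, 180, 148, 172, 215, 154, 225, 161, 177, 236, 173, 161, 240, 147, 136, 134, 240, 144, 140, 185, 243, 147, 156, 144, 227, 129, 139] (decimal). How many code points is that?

Byte at offset 0: 0xE2 = 11100010 → 3-byte char (#1). Advance 3.
Byte at offset 3: 0xF1 = 11110001 → 4-byte char (#2). Advance 4.
Byte at offset 7: 0xF3 = 11110011 → 4-byte char (#3). Advance 4.
Byte at offset 11: 0xD7 = 11010111 → 2-byte char (#4). Advance 2.
Byte at offset 13: 0xE1 = 11100001 → 3-byte char (#5). Advance 3.
Byte at offset 16: 0xEC = 11101100 → 3-byte char (#6). Advance 3.
Byte at offset 19: 0xF0 = 11110000 → 4-byte char (#7). Advance 4.
Byte at offset 23: 0xF0 = 11110000 → 4-byte char (#8). Advance 4.
Byte at offset 27: 0xF3 = 11110011 → 4-byte char (#9). Advance 4.
Byte at offset 31: 0xE3 = 11100011 → 3-byte char (#10). Advance 3.
Reached end at offset 34 after 10 code points.

10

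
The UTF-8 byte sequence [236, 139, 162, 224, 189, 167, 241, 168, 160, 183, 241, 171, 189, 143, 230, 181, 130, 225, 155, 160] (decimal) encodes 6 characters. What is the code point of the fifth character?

U+6D42

Offset 0: leading byte 0xEC = 11101100 → 3-byte char #1 = EC 8B A2.
Offset 3: leading byte 0xE0 = 11100000 → 3-byte char #2 = E0 BD A7.
Offset 6: leading byte 0xF1 = 11110001 → 4-byte char #3 = F1 A8 A0 B7.
Offset 10: leading byte 0xF1 = 11110001 → 4-byte char #4 = F1 AB BD 8F.
Offset 14: leading byte 0xE6 = 11100110 → 3-byte char #5 = E6 B5 82.
Leading byte 0xE6 = 11100110 matches 1110xxxx → 3-byte sequence.
Byte 1: 0xE6 = 11100110, payload 0110 (4 bits).
Byte 2: 0xB5 = 10110101 (10xxxxxx ✓), payload 110101.
Byte 3: 0x82 = 10000010 (10xxxxxx ✓), payload 000010.
Concatenate: 0110110101000010 = 0x6D42 (16 bits → U+6D42).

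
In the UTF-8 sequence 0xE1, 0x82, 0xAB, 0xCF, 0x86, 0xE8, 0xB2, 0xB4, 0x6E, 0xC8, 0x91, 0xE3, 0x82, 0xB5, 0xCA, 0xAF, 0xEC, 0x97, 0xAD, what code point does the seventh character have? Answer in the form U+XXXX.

U+02AF

Offset 0: leading byte 0xE1 = 11100001 → 3-byte char #1 = E1 82 AB.
Offset 3: leading byte 0xCF = 11001111 → 2-byte char #2 = CF 86.
Offset 5: leading byte 0xE8 = 11101000 → 3-byte char #3 = E8 B2 B4.
Offset 8: leading byte 0x6E = 01101110 → 1-byte char #4 = 6E.
Offset 9: leading byte 0xC8 = 11001000 → 2-byte char #5 = C8 91.
Offset 11: leading byte 0xE3 = 11100011 → 3-byte char #6 = E3 82 B5.
Offset 14: leading byte 0xCA = 11001010 → 2-byte char #7 = CA AF.
Leading byte 0xCA = 11001010 matches 110xxxxx → 2-byte sequence.
Byte 1: 0xCA = 11001010, payload 01010 (5 bits).
Byte 2: 0xAF = 10101111 (10xxxxxx ✓), payload 101111.
Concatenate: 01010101111 = 0x2AF (11 bits → U+02AF).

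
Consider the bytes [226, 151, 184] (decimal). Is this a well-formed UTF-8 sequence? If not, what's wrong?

Leading byte 0xE2 = 11100010 → 3-byte form.
Continuation bytes 0x97=10010111, 0xB8=10111000 all match 10xxxxxx.
Decoded value 0x25F8 is ≥ 0x800 (shortest form) and not a surrogate.

valid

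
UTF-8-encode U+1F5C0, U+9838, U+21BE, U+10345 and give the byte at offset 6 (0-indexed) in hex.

U+1F5C0 → 4-byte form F0 9F 97 80 at offsets 0–3.
U+9838 → 3-byte form E9 A0 B8 at offsets 4–6.
Offset 6 falls in char 2's range; it's byte 3 of E9 A0 B8 = 0xB8.

0xB8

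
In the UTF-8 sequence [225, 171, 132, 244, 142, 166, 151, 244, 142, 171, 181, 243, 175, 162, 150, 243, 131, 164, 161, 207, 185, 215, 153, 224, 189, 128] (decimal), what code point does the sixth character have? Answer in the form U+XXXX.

U+03F9

Offset 0: leading byte 0xE1 = 11100001 → 3-byte char #1 = E1 AB 84.
Offset 3: leading byte 0xF4 = 11110100 → 4-byte char #2 = F4 8E A6 97.
Offset 7: leading byte 0xF4 = 11110100 → 4-byte char #3 = F4 8E AB B5.
Offset 11: leading byte 0xF3 = 11110011 → 4-byte char #4 = F3 AF A2 96.
Offset 15: leading byte 0xF3 = 11110011 → 4-byte char #5 = F3 83 A4 A1.
Offset 19: leading byte 0xCF = 11001111 → 2-byte char #6 = CF B9.
Leading byte 0xCF = 11001111 matches 110xxxxx → 2-byte sequence.
Byte 1: 0xCF = 11001111, payload 01111 (5 bits).
Byte 2: 0xB9 = 10111001 (10xxxxxx ✓), payload 111001.
Concatenate: 01111111001 = 0x3F9 (11 bits → U+03F9).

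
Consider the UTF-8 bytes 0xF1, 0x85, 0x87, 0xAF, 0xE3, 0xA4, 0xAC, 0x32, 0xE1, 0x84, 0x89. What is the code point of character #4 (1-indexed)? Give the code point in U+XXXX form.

U+1109

Offset 0: leading byte 0xF1 = 11110001 → 4-byte char #1 = F1 85 87 AF.
Offset 4: leading byte 0xE3 = 11100011 → 3-byte char #2 = E3 A4 AC.
Offset 7: leading byte 0x32 = 00110010 → 1-byte char #3 = 32.
Offset 8: leading byte 0xE1 = 11100001 → 3-byte char #4 = E1 84 89.
Leading byte 0xE1 = 11100001 matches 1110xxxx → 3-byte sequence.
Byte 1: 0xE1 = 11100001, payload 0001 (4 bits).
Byte 2: 0x84 = 10000100 (10xxxxxx ✓), payload 000100.
Byte 3: 0x89 = 10001001 (10xxxxxx ✓), payload 001001.
Concatenate: 0001000100001001 = 0x1109 (16 bits → U+1109).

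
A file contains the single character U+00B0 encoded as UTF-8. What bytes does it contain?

U+00B0 = 0xB0 = 176 decimal. In range U+0080–U+07FF → 2-byte form: 110xxxxx 10xxxxxx.
Binary (11 bits): 00010110000.
Split 5+6: 00010 | 110000.
Byte 1: 11000010 = 0xC2.
Byte 2: 10110000 = 0xB0.

C2 B0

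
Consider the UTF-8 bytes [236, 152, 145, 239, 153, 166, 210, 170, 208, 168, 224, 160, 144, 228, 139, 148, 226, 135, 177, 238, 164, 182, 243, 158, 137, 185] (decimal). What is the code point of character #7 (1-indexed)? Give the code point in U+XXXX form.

Offset 0: leading byte 0xEC = 11101100 → 3-byte char #1 = EC 98 91.
Offset 3: leading byte 0xEF = 11101111 → 3-byte char #2 = EF 99 A6.
Offset 6: leading byte 0xD2 = 11010010 → 2-byte char #3 = D2 AA.
Offset 8: leading byte 0xD0 = 11010000 → 2-byte char #4 = D0 A8.
Offset 10: leading byte 0xE0 = 11100000 → 3-byte char #5 = E0 A0 90.
Offset 13: leading byte 0xE4 = 11100100 → 3-byte char #6 = E4 8B 94.
Offset 16: leading byte 0xE2 = 11100010 → 3-byte char #7 = E2 87 B1.
Leading byte 0xE2 = 11100010 matches 1110xxxx → 3-byte sequence.
Byte 1: 0xE2 = 11100010, payload 0010 (4 bits).
Byte 2: 0x87 = 10000111 (10xxxxxx ✓), payload 000111.
Byte 3: 0xB1 = 10110001 (10xxxxxx ✓), payload 110001.
Concatenate: 0010000111110001 = 0x21F1 (16 bits → U+21F1).

U+21F1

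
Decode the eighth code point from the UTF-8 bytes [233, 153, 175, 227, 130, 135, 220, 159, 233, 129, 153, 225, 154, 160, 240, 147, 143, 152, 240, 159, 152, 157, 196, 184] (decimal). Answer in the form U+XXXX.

U+0138

Offset 0: leading byte 0xE9 = 11101001 → 3-byte char #1 = E9 99 AF.
Offset 3: leading byte 0xE3 = 11100011 → 3-byte char #2 = E3 82 87.
Offset 6: leading byte 0xDC = 11011100 → 2-byte char #3 = DC 9F.
Offset 8: leading byte 0xE9 = 11101001 → 3-byte char #4 = E9 81 99.
Offset 11: leading byte 0xE1 = 11100001 → 3-byte char #5 = E1 9A A0.
Offset 14: leading byte 0xF0 = 11110000 → 4-byte char #6 = F0 93 8F 98.
Offset 18: leading byte 0xF0 = 11110000 → 4-byte char #7 = F0 9F 98 9D.
Offset 22: leading byte 0xC4 = 11000100 → 2-byte char #8 = C4 B8.
Leading byte 0xC4 = 11000100 matches 110xxxxx → 2-byte sequence.
Byte 1: 0xC4 = 11000100, payload 00100 (5 bits).
Byte 2: 0xB8 = 10111000 (10xxxxxx ✓), payload 111000.
Concatenate: 00100111000 = 0x138 (11 bits → U+0138).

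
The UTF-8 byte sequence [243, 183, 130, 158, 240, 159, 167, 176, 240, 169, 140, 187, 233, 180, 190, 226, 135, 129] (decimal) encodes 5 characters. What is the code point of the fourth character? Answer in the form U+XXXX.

Offset 0: leading byte 0xF3 = 11110011 → 4-byte char #1 = F3 B7 82 9E.
Offset 4: leading byte 0xF0 = 11110000 → 4-byte char #2 = F0 9F A7 B0.
Offset 8: leading byte 0xF0 = 11110000 → 4-byte char #3 = F0 A9 8C BB.
Offset 12: leading byte 0xE9 = 11101001 → 3-byte char #4 = E9 B4 BE.
Leading byte 0xE9 = 11101001 matches 1110xxxx → 3-byte sequence.
Byte 1: 0xE9 = 11101001, payload 1001 (4 bits).
Byte 2: 0xB4 = 10110100 (10xxxxxx ✓), payload 110100.
Byte 3: 0xBE = 10111110 (10xxxxxx ✓), payload 111110.
Concatenate: 1001110100111110 = 0x9D3E (16 bits → U+9D3E).

U+9D3E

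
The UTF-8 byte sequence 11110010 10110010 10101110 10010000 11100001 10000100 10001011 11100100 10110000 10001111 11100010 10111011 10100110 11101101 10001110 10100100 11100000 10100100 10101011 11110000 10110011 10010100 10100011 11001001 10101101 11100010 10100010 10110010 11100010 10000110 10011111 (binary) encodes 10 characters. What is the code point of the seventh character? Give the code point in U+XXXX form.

U+33523

Offset 0: leading byte 0xF2 = 11110010 → 4-byte char #1 = F2 B2 AE 90.
Offset 4: leading byte 0xE1 = 11100001 → 3-byte char #2 = E1 84 8B.
Offset 7: leading byte 0xE4 = 11100100 → 3-byte char #3 = E4 B0 8F.
Offset 10: leading byte 0xE2 = 11100010 → 3-byte char #4 = E2 BB A6.
Offset 13: leading byte 0xED = 11101101 → 3-byte char #5 = ED 8E A4.
Offset 16: leading byte 0xE0 = 11100000 → 3-byte char #6 = E0 A4 AB.
Offset 19: leading byte 0xF0 = 11110000 → 4-byte char #7 = F0 B3 94 A3.
Leading byte 0xF0 = 11110000 matches 11110xxx → 4-byte sequence.
Byte 1: 0xF0 = 11110000, payload 000 (3 bits).
Byte 2: 0xB3 = 10110011 (10xxxxxx ✓), payload 110011.
Byte 3: 0x94 = 10010100 (10xxxxxx ✓), payload 010100.
Byte 4: 0xA3 = 10100011 (10xxxxxx ✓), payload 100011.
Concatenate: 000110011010100100011 = 0x33523 (21 bits → U+33523).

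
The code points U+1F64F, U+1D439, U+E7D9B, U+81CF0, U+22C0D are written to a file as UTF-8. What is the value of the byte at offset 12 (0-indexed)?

0xF2

U+1F64F → 4-byte form F0 9F 99 8F at offsets 0–3.
U+1D439 → 4-byte form F0 9D 90 B9 at offsets 4–7.
U+E7D9B → 4-byte form F3 A7 B6 9B at offsets 8–11.
U+81CF0 → 4-byte form F2 81 B3 B0 at offsets 12–15.
Offset 12 falls in char 4's range; it's byte 1 of F2 81 B3 B0 = 0xF2.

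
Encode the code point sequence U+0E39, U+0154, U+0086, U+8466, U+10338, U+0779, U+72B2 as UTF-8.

U+0E39: 3-byte form → E0 B8 B9.
U+0154: 2-byte form → C5 94.
U+0086: 2-byte form → C2 86.
U+8466: 3-byte form → E8 91 A6.
U+10338: 4-byte form → F0 90 8C B8.
U+0779: 2-byte form → DD B9.
U+72B2: 3-byte form → E7 8A B2.
Concatenated (19 bytes): E0 B8 B9 C5 94 C2 86 E8 91 A6 F0 90 8C B8 DD B9 E7 8A B2.

E0 B8 B9 C5 94 C2 86 E8 91 A6 F0 90 8C B8 DD B9 E7 8A B2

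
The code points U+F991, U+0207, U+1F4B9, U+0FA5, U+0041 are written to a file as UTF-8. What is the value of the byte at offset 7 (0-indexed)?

U+F991 → 3-byte form EF A6 91 at offsets 0–2.
U+0207 → 2-byte form C8 87 at offsets 3–4.
U+1F4B9 → 4-byte form F0 9F 92 B9 at offsets 5–8.
Offset 7 falls in char 3's range; it's byte 3 of F0 9F 92 B9 = 0x92.

0x92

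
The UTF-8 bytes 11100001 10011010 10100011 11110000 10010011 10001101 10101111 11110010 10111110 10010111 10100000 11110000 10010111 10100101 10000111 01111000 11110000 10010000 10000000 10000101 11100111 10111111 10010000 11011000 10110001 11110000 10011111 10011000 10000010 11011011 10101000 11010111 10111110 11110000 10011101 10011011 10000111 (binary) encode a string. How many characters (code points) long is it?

Byte at offset 0: 0xE1 = 11100001 → 3-byte char (#1). Advance 3.
Byte at offset 3: 0xF0 = 11110000 → 4-byte char (#2). Advance 4.
Byte at offset 7: 0xF2 = 11110010 → 4-byte char (#3). Advance 4.
Byte at offset 11: 0xF0 = 11110000 → 4-byte char (#4). Advance 4.
Byte at offset 15: 0x78 = 01111000 → 1-byte char (#5). Advance 1.
Byte at offset 16: 0xF0 = 11110000 → 4-byte char (#6). Advance 4.
Byte at offset 20: 0xE7 = 11100111 → 3-byte char (#7). Advance 3.
Byte at offset 23: 0xD8 = 11011000 → 2-byte char (#8). Advance 2.
Byte at offset 25: 0xF0 = 11110000 → 4-byte char (#9). Advance 4.
Byte at offset 29: 0xDB = 11011011 → 2-byte char (#10). Advance 2.
Byte at offset 31: 0xD7 = 11010111 → 2-byte char (#11). Advance 2.
Byte at offset 33: 0xF0 = 11110000 → 4-byte char (#12). Advance 4.
Reached end at offset 37 after 12 code points.

12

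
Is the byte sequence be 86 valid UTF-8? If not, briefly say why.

Byte 0xBE = 10111110 has the form 10xxxxxx — a continuation byte — but there is no preceding leading byte.

invalid (continuation byte with no leading byte)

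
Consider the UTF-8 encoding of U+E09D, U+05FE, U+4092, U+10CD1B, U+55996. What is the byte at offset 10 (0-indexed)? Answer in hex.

U+E09D → 3-byte form EE 82 9D at offsets 0–2.
U+05FE → 2-byte form D7 BE at offsets 3–4.
U+4092 → 3-byte form E4 82 92 at offsets 5–7.
U+10CD1B → 4-byte form F4 8C B4 9B at offsets 8–11.
Offset 10 falls in char 4's range; it's byte 3 of F4 8C B4 9B = 0xB4.

0xB4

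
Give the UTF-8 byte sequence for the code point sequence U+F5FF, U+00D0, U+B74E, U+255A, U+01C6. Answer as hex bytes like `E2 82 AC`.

EF 97 BF C3 90 EB 9D 8E E2 95 9A C7 86

U+F5FF: 3-byte form → EF 97 BF.
U+00D0: 2-byte form → C3 90.
U+B74E: 3-byte form → EB 9D 8E.
U+255A: 3-byte form → E2 95 9A.
U+01C6: 2-byte form → C7 86.
Concatenated (13 bytes): EF 97 BF C3 90 EB 9D 8E E2 95 9A C7 86.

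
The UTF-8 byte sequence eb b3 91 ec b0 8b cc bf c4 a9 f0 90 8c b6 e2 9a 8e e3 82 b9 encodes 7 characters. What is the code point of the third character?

U+033F

Offset 0: leading byte 0xEB = 11101011 → 3-byte char #1 = EB B3 91.
Offset 3: leading byte 0xEC = 11101100 → 3-byte char #2 = EC B0 8B.
Offset 6: leading byte 0xCC = 11001100 → 2-byte char #3 = CC BF.
Leading byte 0xCC = 11001100 matches 110xxxxx → 2-byte sequence.
Byte 1: 0xCC = 11001100, payload 01100 (5 bits).
Byte 2: 0xBF = 10111111 (10xxxxxx ✓), payload 111111.
Concatenate: 01100111111 = 0x33F (11 bits → U+033F).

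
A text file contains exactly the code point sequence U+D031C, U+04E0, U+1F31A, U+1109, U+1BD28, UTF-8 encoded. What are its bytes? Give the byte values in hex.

U+D031C: 4-byte form → F3 90 8C 9C.
U+04E0: 2-byte form → D3 A0.
U+1F31A: 4-byte form → F0 9F 8C 9A.
U+1109: 3-byte form → E1 84 89.
U+1BD28: 4-byte form → F0 9B B4 A8.
Concatenated (17 bytes): F3 90 8C 9C D3 A0 F0 9F 8C 9A E1 84 89 F0 9B B4 A8.

F3 90 8C 9C D3 A0 F0 9F 8C 9A E1 84 89 F0 9B B4 A8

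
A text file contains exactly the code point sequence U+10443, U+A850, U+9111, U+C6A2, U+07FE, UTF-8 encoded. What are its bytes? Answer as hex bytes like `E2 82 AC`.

U+10443: 4-byte form → F0 90 91 83.
U+A850: 3-byte form → EA A1 90.
U+9111: 3-byte form → E9 84 91.
U+C6A2: 3-byte form → EC 9A A2.
U+07FE: 2-byte form → DF BE.
Concatenated (15 bytes): F0 90 91 83 EA A1 90 E9 84 91 EC 9A A2 DF BE.

F0 90 91 83 EA A1 90 E9 84 91 EC 9A A2 DF BE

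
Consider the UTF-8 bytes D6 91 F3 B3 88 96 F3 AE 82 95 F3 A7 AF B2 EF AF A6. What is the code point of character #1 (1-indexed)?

U+0591

Offset 0: leading byte 0xD6 = 11010110 → 2-byte char #1 = D6 91.
Leading byte 0xD6 = 11010110 matches 110xxxxx → 2-byte sequence.
Byte 1: 0xD6 = 11010110, payload 10110 (5 bits).
Byte 2: 0x91 = 10010001 (10xxxxxx ✓), payload 010001.
Concatenate: 10110010001 = 0x591 (11 bits → U+0591).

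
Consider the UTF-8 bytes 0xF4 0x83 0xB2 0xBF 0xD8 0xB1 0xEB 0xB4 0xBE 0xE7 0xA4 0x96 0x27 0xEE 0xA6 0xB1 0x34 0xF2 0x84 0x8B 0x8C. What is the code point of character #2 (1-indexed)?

U+0631

Offset 0: leading byte 0xF4 = 11110100 → 4-byte char #1 = F4 83 B2 BF.
Offset 4: leading byte 0xD8 = 11011000 → 2-byte char #2 = D8 B1.
Leading byte 0xD8 = 11011000 matches 110xxxxx → 2-byte sequence.
Byte 1: 0xD8 = 11011000, payload 11000 (5 bits).
Byte 2: 0xB1 = 10110001 (10xxxxxx ✓), payload 110001.
Concatenate: 11000110001 = 0x631 (11 bits → U+0631).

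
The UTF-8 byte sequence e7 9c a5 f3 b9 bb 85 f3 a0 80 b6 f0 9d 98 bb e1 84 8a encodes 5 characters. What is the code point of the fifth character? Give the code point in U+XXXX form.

U+110A

Offset 0: leading byte 0xE7 = 11100111 → 3-byte char #1 = E7 9C A5.
Offset 3: leading byte 0xF3 = 11110011 → 4-byte char #2 = F3 B9 BB 85.
Offset 7: leading byte 0xF3 = 11110011 → 4-byte char #3 = F3 A0 80 B6.
Offset 11: leading byte 0xF0 = 11110000 → 4-byte char #4 = F0 9D 98 BB.
Offset 15: leading byte 0xE1 = 11100001 → 3-byte char #5 = E1 84 8A.
Leading byte 0xE1 = 11100001 matches 1110xxxx → 3-byte sequence.
Byte 1: 0xE1 = 11100001, payload 0001 (4 bits).
Byte 2: 0x84 = 10000100 (10xxxxxx ✓), payload 000100.
Byte 3: 0x8A = 10001010 (10xxxxxx ✓), payload 001010.
Concatenate: 0001000100001010 = 0x110A (16 bits → U+110A).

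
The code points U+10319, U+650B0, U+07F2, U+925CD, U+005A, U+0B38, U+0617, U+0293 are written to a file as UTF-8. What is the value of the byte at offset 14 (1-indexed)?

1-indexed offset 14 is 0-indexed offset 13.
U+10319 → 4-byte form F0 90 8C 99 at offsets 0–3.
U+650B0 → 4-byte form F1 A5 82 B0 at offsets 4–7.
U+07F2 → 2-byte form DF B2 at offsets 8–9.
U+925CD → 4-byte form F2 92 97 8D at offsets 10–13.
Offset 13 falls in char 4's range; it's byte 4 of F2 92 97 8D = 0x8D.

0x8D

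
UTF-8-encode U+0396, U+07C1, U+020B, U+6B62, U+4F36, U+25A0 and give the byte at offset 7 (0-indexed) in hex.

0xAD

U+0396 → 2-byte form CE 96 at offsets 0–1.
U+07C1 → 2-byte form DF 81 at offsets 2–3.
U+020B → 2-byte form C8 8B at offsets 4–5.
U+6B62 → 3-byte form E6 AD A2 at offsets 6–8.
Offset 7 falls in char 4's range; it's byte 2 of E6 AD A2 = 0xAD.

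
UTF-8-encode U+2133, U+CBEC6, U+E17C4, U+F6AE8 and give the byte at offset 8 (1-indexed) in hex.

1-indexed offset 8 is 0-indexed offset 7.
U+2133 → 3-byte form E2 84 B3 at offsets 0–2.
U+CBEC6 → 4-byte form F3 8B BB 86 at offsets 3–6.
U+E17C4 → 4-byte form F3 A1 9F 84 at offsets 7–10.
Offset 7 falls in char 3's range; it's byte 1 of F3 A1 9F 84 = 0xF3.

0xF3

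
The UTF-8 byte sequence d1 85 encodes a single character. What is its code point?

Leading byte 0xD1 = 11010001 matches 110xxxxx → 2-byte sequence.
Byte 1: 0xD1 = 11010001, payload 10001 (5 bits).
Byte 2: 0x85 = 10000101 (10xxxxxx ✓), payload 000101.
Concatenate: 10001000101 = 0x445 (11 bits → U+0445).

U+0445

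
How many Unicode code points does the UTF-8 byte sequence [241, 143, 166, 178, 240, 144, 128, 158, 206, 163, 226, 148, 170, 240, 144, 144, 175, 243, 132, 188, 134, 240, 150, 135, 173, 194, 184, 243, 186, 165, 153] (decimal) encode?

Byte at offset 0: 0xF1 = 11110001 → 4-byte char (#1). Advance 4.
Byte at offset 4: 0xF0 = 11110000 → 4-byte char (#2). Advance 4.
Byte at offset 8: 0xCE = 11001110 → 2-byte char (#3). Advance 2.
Byte at offset 10: 0xE2 = 11100010 → 3-byte char (#4). Advance 3.
Byte at offset 13: 0xF0 = 11110000 → 4-byte char (#5). Advance 4.
Byte at offset 17: 0xF3 = 11110011 → 4-byte char (#6). Advance 4.
Byte at offset 21: 0xF0 = 11110000 → 4-byte char (#7). Advance 4.
Byte at offset 25: 0xC2 = 11000010 → 2-byte char (#8). Advance 2.
Byte at offset 27: 0xF3 = 11110011 → 4-byte char (#9). Advance 4.
Reached end at offset 31 after 9 code points.

9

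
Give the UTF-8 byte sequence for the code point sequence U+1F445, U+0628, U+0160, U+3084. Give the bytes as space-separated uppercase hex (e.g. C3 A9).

F0 9F 91 85 D8 A8 C5 A0 E3 82 84

U+1F445: 4-byte form → F0 9F 91 85.
U+0628: 2-byte form → D8 A8.
U+0160: 2-byte form → C5 A0.
U+3084: 3-byte form → E3 82 84.
Concatenated (11 bytes): F0 9F 91 85 D8 A8 C5 A0 E3 82 84.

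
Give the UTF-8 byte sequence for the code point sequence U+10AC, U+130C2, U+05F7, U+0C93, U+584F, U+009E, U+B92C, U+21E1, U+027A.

E1 82 AC F0 93 83 82 D7 B7 E0 B2 93 E5 A1 8F C2 9E EB A4 AC E2 87 A1 C9 BA

U+10AC: 3-byte form → E1 82 AC.
U+130C2: 4-byte form → F0 93 83 82.
U+05F7: 2-byte form → D7 B7.
U+0C93: 3-byte form → E0 B2 93.
U+584F: 3-byte form → E5 A1 8F.
U+009E: 2-byte form → C2 9E.
U+B92C: 3-byte form → EB A4 AC.
U+21E1: 3-byte form → E2 87 A1.
U+027A: 2-byte form → C9 BA.
Concatenated (25 bytes): E1 82 AC F0 93 83 82 D7 B7 E0 B2 93 E5 A1 8F C2 9E EB A4 AC E2 87 A1 C9 BA.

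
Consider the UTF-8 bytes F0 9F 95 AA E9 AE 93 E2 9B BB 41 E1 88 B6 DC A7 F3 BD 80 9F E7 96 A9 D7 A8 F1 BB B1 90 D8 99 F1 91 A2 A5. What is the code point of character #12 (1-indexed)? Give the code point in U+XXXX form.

Offset 0: leading byte 0xF0 = 11110000 → 4-byte char #1 = F0 9F 95 AA.
Offset 4: leading byte 0xE9 = 11101001 → 3-byte char #2 = E9 AE 93.
Offset 7: leading byte 0xE2 = 11100010 → 3-byte char #3 = E2 9B BB.
Offset 10: leading byte 0x41 = 01000001 → 1-byte char #4 = 41.
Offset 11: leading byte 0xE1 = 11100001 → 3-byte char #5 = E1 88 B6.
Offset 14: leading byte 0xDC = 11011100 → 2-byte char #6 = DC A7.
Offset 16: leading byte 0xF3 = 11110011 → 4-byte char #7 = F3 BD 80 9F.
Offset 20: leading byte 0xE7 = 11100111 → 3-byte char #8 = E7 96 A9.
Offset 23: leading byte 0xD7 = 11010111 → 2-byte char #9 = D7 A8.
Offset 25: leading byte 0xF1 = 11110001 → 4-byte char #10 = F1 BB B1 90.
Offset 29: leading byte 0xD8 = 11011000 → 2-byte char #11 = D8 99.
Offset 31: leading byte 0xF1 = 11110001 → 4-byte char #12 = F1 91 A2 A5.
Leading byte 0xF1 = 11110001 matches 11110xxx → 4-byte sequence.
Byte 1: 0xF1 = 11110001, payload 001 (3 bits).
Byte 2: 0x91 = 10010001 (10xxxxxx ✓), payload 010001.
Byte 3: 0xA2 = 10100010 (10xxxxxx ✓), payload 100010.
Byte 4: 0xA5 = 10100101 (10xxxxxx ✓), payload 100101.
Concatenate: 001010001100010100101 = 0x518A5 (21 bits → U+518A5).

U+518A5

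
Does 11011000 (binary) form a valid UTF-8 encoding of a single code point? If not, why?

invalid (sequence truncated)

Leading byte 0xD8 = 11011000 → 2-byte form, but only 1 byte is present.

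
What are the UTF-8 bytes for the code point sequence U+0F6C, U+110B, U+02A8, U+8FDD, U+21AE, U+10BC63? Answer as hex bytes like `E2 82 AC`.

E0 BD AC E1 84 8B CA A8 E8 BF 9D E2 86 AE F4 8B B1 A3

U+0F6C: 3-byte form → E0 BD AC.
U+110B: 3-byte form → E1 84 8B.
U+02A8: 2-byte form → CA A8.
U+8FDD: 3-byte form → E8 BF 9D.
U+21AE: 3-byte form → E2 86 AE.
U+10BC63: 4-byte form → F4 8B B1 A3.
Concatenated (18 bytes): E0 BD AC E1 84 8B CA A8 E8 BF 9D E2 86 AE F4 8B B1 A3.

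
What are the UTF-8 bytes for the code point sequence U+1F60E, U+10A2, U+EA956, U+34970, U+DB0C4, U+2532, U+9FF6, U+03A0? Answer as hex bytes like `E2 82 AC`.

F0 9F 98 8E E1 82 A2 F3 AA A5 96 F0 B4 A5 B0 F3 9B 83 84 E2 94 B2 E9 BF B6 CE A0

U+1F60E: 4-byte form → F0 9F 98 8E.
U+10A2: 3-byte form → E1 82 A2.
U+EA956: 4-byte form → F3 AA A5 96.
U+34970: 4-byte form → F0 B4 A5 B0.
U+DB0C4: 4-byte form → F3 9B 83 84.
U+2532: 3-byte form → E2 94 B2.
U+9FF6: 3-byte form → E9 BF B6.
U+03A0: 2-byte form → CE A0.
Concatenated (27 bytes): F0 9F 98 8E E1 82 A2 F3 AA A5 96 F0 B4 A5 B0 F3 9B 83 84 E2 94 B2 E9 BF B6 CE A0.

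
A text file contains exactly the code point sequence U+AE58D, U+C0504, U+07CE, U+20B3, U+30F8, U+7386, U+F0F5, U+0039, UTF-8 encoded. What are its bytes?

F2 AE 96 8D F3 80 94 84 DF 8E E2 82 B3 E3 83 B8 E7 8E 86 EF 83 B5 39

U+AE58D: 4-byte form → F2 AE 96 8D.
U+C0504: 4-byte form → F3 80 94 84.
U+07CE: 2-byte form → DF 8E.
U+20B3: 3-byte form → E2 82 B3.
U+30F8: 3-byte form → E3 83 B8.
U+7386: 3-byte form → E7 8E 86.
U+F0F5: 3-byte form → EF 83 B5.
U+0039: 1-byte form → 39.
Concatenated (23 bytes): F2 AE 96 8D F3 80 94 84 DF 8E E2 82 B3 E3 83 B8 E7 8E 86 EF 83 B5 39.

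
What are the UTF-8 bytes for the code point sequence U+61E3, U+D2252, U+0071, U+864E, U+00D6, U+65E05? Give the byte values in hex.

E6 87 A3 F3 92 89 92 71 E8 99 8E C3 96 F1 A5 B8 85

U+61E3: 3-byte form → E6 87 A3.
U+D2252: 4-byte form → F3 92 89 92.
U+0071: 1-byte form → 71.
U+864E: 3-byte form → E8 99 8E.
U+00D6: 2-byte form → C3 96.
U+65E05: 4-byte form → F1 A5 B8 85.
Concatenated (17 bytes): E6 87 A3 F3 92 89 92 71 E8 99 8E C3 96 F1 A5 B8 85.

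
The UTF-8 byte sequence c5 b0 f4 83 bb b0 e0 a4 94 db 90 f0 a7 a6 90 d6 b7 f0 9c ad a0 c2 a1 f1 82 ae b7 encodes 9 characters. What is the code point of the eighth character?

Offset 0: leading byte 0xC5 = 11000101 → 2-byte char #1 = C5 B0.
Offset 2: leading byte 0xF4 = 11110100 → 4-byte char #2 = F4 83 BB B0.
Offset 6: leading byte 0xE0 = 11100000 → 3-byte char #3 = E0 A4 94.
Offset 9: leading byte 0xDB = 11011011 → 2-byte char #4 = DB 90.
Offset 11: leading byte 0xF0 = 11110000 → 4-byte char #5 = F0 A7 A6 90.
Offset 15: leading byte 0xD6 = 11010110 → 2-byte char #6 = D6 B7.
Offset 17: leading byte 0xF0 = 11110000 → 4-byte char #7 = F0 9C AD A0.
Offset 21: leading byte 0xC2 = 11000010 → 2-byte char #8 = C2 A1.
Leading byte 0xC2 = 11000010 matches 110xxxxx → 2-byte sequence.
Byte 1: 0xC2 = 11000010, payload 00010 (5 bits).
Byte 2: 0xA1 = 10100001 (10xxxxxx ✓), payload 100001.
Concatenate: 00010100001 = 0xA1 (11 bits → U+00A1).

U+00A1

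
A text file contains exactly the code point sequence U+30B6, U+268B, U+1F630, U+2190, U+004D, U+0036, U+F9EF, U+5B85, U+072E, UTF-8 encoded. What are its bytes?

E3 82 B6 E2 9A 8B F0 9F 98 B0 E2 86 90 4D 36 EF A7 AF E5 AE 85 DC AE

U+30B6: 3-byte form → E3 82 B6.
U+268B: 3-byte form → E2 9A 8B.
U+1F630: 4-byte form → F0 9F 98 B0.
U+2190: 3-byte form → E2 86 90.
U+004D: 1-byte form → 4D.
U+0036: 1-byte form → 36.
U+F9EF: 3-byte form → EF A7 AF.
U+5B85: 3-byte form → E5 AE 85.
U+072E: 2-byte form → DC AE.
Concatenated (23 bytes): E3 82 B6 E2 9A 8B F0 9F 98 B0 E2 86 90 4D 36 EF A7 AF E5 AE 85 DC AE.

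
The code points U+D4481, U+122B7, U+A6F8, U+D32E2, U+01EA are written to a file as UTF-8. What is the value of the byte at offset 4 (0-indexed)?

0xF0

U+D4481 → 4-byte form F3 94 92 81 at offsets 0–3.
U+122B7 → 4-byte form F0 92 8A B7 at offsets 4–7.
Offset 4 falls in char 2's range; it's byte 1 of F0 92 8A B7 = 0xF0.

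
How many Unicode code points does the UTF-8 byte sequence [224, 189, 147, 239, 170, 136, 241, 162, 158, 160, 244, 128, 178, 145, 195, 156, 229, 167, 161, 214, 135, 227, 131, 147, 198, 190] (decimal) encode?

9

Byte at offset 0: 0xE0 = 11100000 → 3-byte char (#1). Advance 3.
Byte at offset 3: 0xEF = 11101111 → 3-byte char (#2). Advance 3.
Byte at offset 6: 0xF1 = 11110001 → 4-byte char (#3). Advance 4.
Byte at offset 10: 0xF4 = 11110100 → 4-byte char (#4). Advance 4.
Byte at offset 14: 0xC3 = 11000011 → 2-byte char (#5). Advance 2.
Byte at offset 16: 0xE5 = 11100101 → 3-byte char (#6). Advance 3.
Byte at offset 19: 0xD6 = 11010110 → 2-byte char (#7). Advance 2.
Byte at offset 21: 0xE3 = 11100011 → 3-byte char (#8). Advance 3.
Byte at offset 24: 0xC6 = 11000110 → 2-byte char (#9). Advance 2.
Reached end at offset 26 after 9 code points.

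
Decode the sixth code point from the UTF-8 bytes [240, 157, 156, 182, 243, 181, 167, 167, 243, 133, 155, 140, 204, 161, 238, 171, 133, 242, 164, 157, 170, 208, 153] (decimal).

Offset 0: leading byte 0xF0 = 11110000 → 4-byte char #1 = F0 9D 9C B6.
Offset 4: leading byte 0xF3 = 11110011 → 4-byte char #2 = F3 B5 A7 A7.
Offset 8: leading byte 0xF3 = 11110011 → 4-byte char #3 = F3 85 9B 8C.
Offset 12: leading byte 0xCC = 11001100 → 2-byte char #4 = CC A1.
Offset 14: leading byte 0xEE = 11101110 → 3-byte char #5 = EE AB 85.
Offset 17: leading byte 0xF2 = 11110010 → 4-byte char #6 = F2 A4 9D AA.
Leading byte 0xF2 = 11110010 matches 11110xxx → 4-byte sequence.
Byte 1: 0xF2 = 11110010, payload 010 (3 bits).
Byte 2: 0xA4 = 10100100 (10xxxxxx ✓), payload 100100.
Byte 3: 0x9D = 10011101 (10xxxxxx ✓), payload 011101.
Byte 4: 0xAA = 10101010 (10xxxxxx ✓), payload 101010.
Concatenate: 010100100011101101010 = 0xA476A (21 bits → U+A476A).

U+A476A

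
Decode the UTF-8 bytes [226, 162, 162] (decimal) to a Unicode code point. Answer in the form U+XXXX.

U+28A2

Leading byte 0xE2 = 11100010 matches 1110xxxx → 3-byte sequence.
Byte 1: 0xE2 = 11100010, payload 0010 (4 bits).
Byte 2: 0xA2 = 10100010 (10xxxxxx ✓), payload 100010.
Byte 3: 0xA2 = 10100010 (10xxxxxx ✓), payload 100010.
Concatenate: 0010100010100010 = 0x28A2 (16 bits → U+28A2).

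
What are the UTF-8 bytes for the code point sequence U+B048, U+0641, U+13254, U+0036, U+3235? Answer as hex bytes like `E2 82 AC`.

EB 81 88 D9 81 F0 93 89 94 36 E3 88 B5

U+B048: 3-byte form → EB 81 88.
U+0641: 2-byte form → D9 81.
U+13254: 4-byte form → F0 93 89 94.
U+0036: 1-byte form → 36.
U+3235: 3-byte form → E3 88 B5.
Concatenated (13 bytes): EB 81 88 D9 81 F0 93 89 94 36 E3 88 B5.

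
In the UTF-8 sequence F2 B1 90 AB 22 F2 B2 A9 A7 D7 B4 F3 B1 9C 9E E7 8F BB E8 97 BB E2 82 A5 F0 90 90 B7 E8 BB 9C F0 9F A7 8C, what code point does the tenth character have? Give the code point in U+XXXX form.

U+8EDC

Offset 0: leading byte 0xF2 = 11110010 → 4-byte char #1 = F2 B1 90 AB.
Offset 4: leading byte 0x22 = 00100010 → 1-byte char #2 = 22.
Offset 5: leading byte 0xF2 = 11110010 → 4-byte char #3 = F2 B2 A9 A7.
Offset 9: leading byte 0xD7 = 11010111 → 2-byte char #4 = D7 B4.
Offset 11: leading byte 0xF3 = 11110011 → 4-byte char #5 = F3 B1 9C 9E.
Offset 15: leading byte 0xE7 = 11100111 → 3-byte char #6 = E7 8F BB.
Offset 18: leading byte 0xE8 = 11101000 → 3-byte char #7 = E8 97 BB.
Offset 21: leading byte 0xE2 = 11100010 → 3-byte char #8 = E2 82 A5.
Offset 24: leading byte 0xF0 = 11110000 → 4-byte char #9 = F0 90 90 B7.
Offset 28: leading byte 0xE8 = 11101000 → 3-byte char #10 = E8 BB 9C.
Leading byte 0xE8 = 11101000 matches 1110xxxx → 3-byte sequence.
Byte 1: 0xE8 = 11101000, payload 1000 (4 bits).
Byte 2: 0xBB = 10111011 (10xxxxxx ✓), payload 111011.
Byte 3: 0x9C = 10011100 (10xxxxxx ✓), payload 011100.
Concatenate: 1000111011011100 = 0x8EDC (16 bits → U+8EDC).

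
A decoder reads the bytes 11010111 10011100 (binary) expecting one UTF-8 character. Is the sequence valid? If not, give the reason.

valid

Leading byte 0xD7 = 11010111 → 2-byte form.
Continuation bytes 0x9C=10011100 all match 10xxxxxx.
Decoded value 0x5DC is ≥ 0x80 (shortest form) and not a surrogate.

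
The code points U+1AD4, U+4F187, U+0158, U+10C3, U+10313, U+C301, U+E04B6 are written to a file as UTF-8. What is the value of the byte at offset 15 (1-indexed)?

1-indexed offset 15 is 0-indexed offset 14.
U+1AD4 → 3-byte form E1 AB 94 at offsets 0–2.
U+4F187 → 4-byte form F1 8F 86 87 at offsets 3–6.
U+0158 → 2-byte form C5 98 at offsets 7–8.
U+10C3 → 3-byte form E1 83 83 at offsets 9–11.
U+10313 → 4-byte form F0 90 8C 93 at offsets 12–15.
Offset 14 falls in char 5's range; it's byte 3 of F0 90 8C 93 = 0x8C.

0x8C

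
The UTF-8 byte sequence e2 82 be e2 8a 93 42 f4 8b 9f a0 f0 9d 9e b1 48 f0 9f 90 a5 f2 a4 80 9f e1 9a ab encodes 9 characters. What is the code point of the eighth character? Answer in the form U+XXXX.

Offset 0: leading byte 0xE2 = 11100010 → 3-byte char #1 = E2 82 BE.
Offset 3: leading byte 0xE2 = 11100010 → 3-byte char #2 = E2 8A 93.
Offset 6: leading byte 0x42 = 01000010 → 1-byte char #3 = 42.
Offset 7: leading byte 0xF4 = 11110100 → 4-byte char #4 = F4 8B 9F A0.
Offset 11: leading byte 0xF0 = 11110000 → 4-byte char #5 = F0 9D 9E B1.
Offset 15: leading byte 0x48 = 01001000 → 1-byte char #6 = 48.
Offset 16: leading byte 0xF0 = 11110000 → 4-byte char #7 = F0 9F 90 A5.
Offset 20: leading byte 0xF2 = 11110010 → 4-byte char #8 = F2 A4 80 9F.
Leading byte 0xF2 = 11110010 matches 11110xxx → 4-byte sequence.
Byte 1: 0xF2 = 11110010, payload 010 (3 bits).
Byte 2: 0xA4 = 10100100 (10xxxxxx ✓), payload 100100.
Byte 3: 0x80 = 10000000 (10xxxxxx ✓), payload 000000.
Byte 4: 0x9F = 10011111 (10xxxxxx ✓), payload 011111.
Concatenate: 010100100000000011111 = 0xA401F (21 bits → U+A401F).

U+A401F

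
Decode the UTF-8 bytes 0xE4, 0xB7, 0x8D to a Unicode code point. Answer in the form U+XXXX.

U+4DCD

Leading byte 0xE4 = 11100100 matches 1110xxxx → 3-byte sequence.
Byte 1: 0xE4 = 11100100, payload 0100 (4 bits).
Byte 2: 0xB7 = 10110111 (10xxxxxx ✓), payload 110111.
Byte 3: 0x8D = 10001101 (10xxxxxx ✓), payload 001101.
Concatenate: 0100110111001101 = 0x4DCD (16 bits → U+4DCD).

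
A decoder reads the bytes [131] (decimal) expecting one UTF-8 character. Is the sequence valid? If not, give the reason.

Byte 0x83 = 10000011 has the form 10xxxxxx — a continuation byte — but there is no preceding leading byte.

invalid (continuation byte with no leading byte)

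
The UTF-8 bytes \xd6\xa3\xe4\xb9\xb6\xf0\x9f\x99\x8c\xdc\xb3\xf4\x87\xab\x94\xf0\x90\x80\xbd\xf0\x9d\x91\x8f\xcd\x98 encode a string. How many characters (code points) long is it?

Byte at offset 0: 0xD6 = 11010110 → 2-byte char (#1). Advance 2.
Byte at offset 2: 0xE4 = 11100100 → 3-byte char (#2). Advance 3.
Byte at offset 5: 0xF0 = 11110000 → 4-byte char (#3). Advance 4.
Byte at offset 9: 0xDC = 11011100 → 2-byte char (#4). Advance 2.
Byte at offset 11: 0xF4 = 11110100 → 4-byte char (#5). Advance 4.
Byte at offset 15: 0xF0 = 11110000 → 4-byte char (#6). Advance 4.
Byte at offset 19: 0xF0 = 11110000 → 4-byte char (#7). Advance 4.
Byte at offset 23: 0xCD = 11001101 → 2-byte char (#8). Advance 2.
Reached end at offset 25 after 8 code points.

8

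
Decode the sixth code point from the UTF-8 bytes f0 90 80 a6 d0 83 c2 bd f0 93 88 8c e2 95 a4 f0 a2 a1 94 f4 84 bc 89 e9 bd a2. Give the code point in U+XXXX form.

Offset 0: leading byte 0xF0 = 11110000 → 4-byte char #1 = F0 90 80 A6.
Offset 4: leading byte 0xD0 = 11010000 → 2-byte char #2 = D0 83.
Offset 6: leading byte 0xC2 = 11000010 → 2-byte char #3 = C2 BD.
Offset 8: leading byte 0xF0 = 11110000 → 4-byte char #4 = F0 93 88 8C.
Offset 12: leading byte 0xE2 = 11100010 → 3-byte char #5 = E2 95 A4.
Offset 15: leading byte 0xF0 = 11110000 → 4-byte char #6 = F0 A2 A1 94.
Leading byte 0xF0 = 11110000 matches 11110xxx → 4-byte sequence.
Byte 1: 0xF0 = 11110000, payload 000 (3 bits).
Byte 2: 0xA2 = 10100010 (10xxxxxx ✓), payload 100010.
Byte 3: 0xA1 = 10100001 (10xxxxxx ✓), payload 100001.
Byte 4: 0x94 = 10010100 (10xxxxxx ✓), payload 010100.
Concatenate: 000100010100001010100 = 0x22854 (21 bits → U+22854).

U+22854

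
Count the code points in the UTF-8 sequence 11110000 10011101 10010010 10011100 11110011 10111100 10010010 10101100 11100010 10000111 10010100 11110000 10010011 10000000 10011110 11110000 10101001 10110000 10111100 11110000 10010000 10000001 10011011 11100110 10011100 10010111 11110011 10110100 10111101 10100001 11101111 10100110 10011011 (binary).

9

Byte at offset 0: 0xF0 = 11110000 → 4-byte char (#1). Advance 4.
Byte at offset 4: 0xF3 = 11110011 → 4-byte char (#2). Advance 4.
Byte at offset 8: 0xE2 = 11100010 → 3-byte char (#3). Advance 3.
Byte at offset 11: 0xF0 = 11110000 → 4-byte char (#4). Advance 4.
Byte at offset 15: 0xF0 = 11110000 → 4-byte char (#5). Advance 4.
Byte at offset 19: 0xF0 = 11110000 → 4-byte char (#6). Advance 4.
Byte at offset 23: 0xE6 = 11100110 → 3-byte char (#7). Advance 3.
Byte at offset 26: 0xF3 = 11110011 → 4-byte char (#8). Advance 4.
Byte at offset 30: 0xEF = 11101111 → 3-byte char (#9). Advance 3.
Reached end at offset 33 after 9 code points.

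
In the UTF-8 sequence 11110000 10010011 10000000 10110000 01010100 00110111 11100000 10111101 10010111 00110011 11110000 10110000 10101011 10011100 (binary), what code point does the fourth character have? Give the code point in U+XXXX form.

Offset 0: leading byte 0xF0 = 11110000 → 4-byte char #1 = F0 93 80 B0.
Offset 4: leading byte 0x54 = 01010100 → 1-byte char #2 = 54.
Offset 5: leading byte 0x37 = 00110111 → 1-byte char #3 = 37.
Offset 6: leading byte 0xE0 = 11100000 → 3-byte char #4 = E0 BD 97.
Leading byte 0xE0 = 11100000 matches 1110xxxx → 3-byte sequence.
Byte 1: 0xE0 = 11100000, payload 0000 (4 bits).
Byte 2: 0xBD = 10111101 (10xxxxxx ✓), payload 111101.
Byte 3: 0x97 = 10010111 (10xxxxxx ✓), payload 010111.
Concatenate: 0000111101010111 = 0xF57 (16 bits → U+0F57).

U+0F57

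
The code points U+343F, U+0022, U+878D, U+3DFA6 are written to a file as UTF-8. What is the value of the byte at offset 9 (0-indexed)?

U+343F → 3-byte form E3 90 BF at offsets 0–2.
U+0022 → 1-byte form 22 at offsets 3–3.
U+878D → 3-byte form E8 9E 8D at offsets 4–6.
U+3DFA6 → 4-byte form F0 BD BE A6 at offsets 7–10.
Offset 9 falls in char 4's range; it's byte 3 of F0 BD BE A6 = 0xBE.

0xBE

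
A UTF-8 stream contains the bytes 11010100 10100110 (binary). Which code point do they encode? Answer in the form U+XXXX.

Leading byte 0xD4 = 11010100 matches 110xxxxx → 2-byte sequence.
Byte 1: 0xD4 = 11010100, payload 10100 (5 bits).
Byte 2: 0xA6 = 10100110 (10xxxxxx ✓), payload 100110.
Concatenate: 10100100110 = 0x526 (11 bits → U+0526).

U+0526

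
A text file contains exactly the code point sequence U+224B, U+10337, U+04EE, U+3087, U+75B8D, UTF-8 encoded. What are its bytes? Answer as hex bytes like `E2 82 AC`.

U+224B: 3-byte form → E2 89 8B.
U+10337: 4-byte form → F0 90 8C B7.
U+04EE: 2-byte form → D3 AE.
U+3087: 3-byte form → E3 82 87.
U+75B8D: 4-byte form → F1 B5 AE 8D.
Concatenated (16 bytes): E2 89 8B F0 90 8C B7 D3 AE E3 82 87 F1 B5 AE 8D.

E2 89 8B F0 90 8C B7 D3 AE E3 82 87 F1 B5 AE 8D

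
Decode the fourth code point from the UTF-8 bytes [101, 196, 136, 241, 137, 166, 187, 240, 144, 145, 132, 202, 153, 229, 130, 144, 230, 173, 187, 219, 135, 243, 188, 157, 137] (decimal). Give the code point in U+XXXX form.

U+10444

Offset 0: leading byte 0x65 = 01100101 → 1-byte char #1 = 65.
Offset 1: leading byte 0xC4 = 11000100 → 2-byte char #2 = C4 88.
Offset 3: leading byte 0xF1 = 11110001 → 4-byte char #3 = F1 89 A6 BB.
Offset 7: leading byte 0xF0 = 11110000 → 4-byte char #4 = F0 90 91 84.
Leading byte 0xF0 = 11110000 matches 11110xxx → 4-byte sequence.
Byte 1: 0xF0 = 11110000, payload 000 (3 bits).
Byte 2: 0x90 = 10010000 (10xxxxxx ✓), payload 010000.
Byte 3: 0x91 = 10010001 (10xxxxxx ✓), payload 010001.
Byte 4: 0x84 = 10000100 (10xxxxxx ✓), payload 000100.
Concatenate: 000010000010001000100 = 0x10444 (21 bits → U+10444).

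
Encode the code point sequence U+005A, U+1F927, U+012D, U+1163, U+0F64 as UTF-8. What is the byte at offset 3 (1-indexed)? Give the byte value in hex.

1-indexed offset 3 is 0-indexed offset 2.
U+005A → 1-byte form 5A at offsets 0–0.
U+1F927 → 4-byte form F0 9F A4 A7 at offsets 1–4.
Offset 2 falls in char 2's range; it's byte 2 of F0 9F A4 A7 = 0x9F.

0x9F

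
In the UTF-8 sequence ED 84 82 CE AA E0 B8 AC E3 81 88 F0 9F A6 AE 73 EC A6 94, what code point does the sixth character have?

Offset 0: leading byte 0xED = 11101101 → 3-byte char #1 = ED 84 82.
Offset 3: leading byte 0xCE = 11001110 → 2-byte char #2 = CE AA.
Offset 5: leading byte 0xE0 = 11100000 → 3-byte char #3 = E0 B8 AC.
Offset 8: leading byte 0xE3 = 11100011 → 3-byte char #4 = E3 81 88.
Offset 11: leading byte 0xF0 = 11110000 → 4-byte char #5 = F0 9F A6 AE.
Offset 15: leading byte 0x73 = 01110011 → 1-byte char #6 = 73.
Leading byte 0x73 = 01110011 matches 0xxxxxxx → 1-byte sequence.
Byte 1: 0x73 = 01110011, payload 1110011 (7 bits).
Concatenate: 1110011 = 0x73 (7 bits → U+0073).

U+0073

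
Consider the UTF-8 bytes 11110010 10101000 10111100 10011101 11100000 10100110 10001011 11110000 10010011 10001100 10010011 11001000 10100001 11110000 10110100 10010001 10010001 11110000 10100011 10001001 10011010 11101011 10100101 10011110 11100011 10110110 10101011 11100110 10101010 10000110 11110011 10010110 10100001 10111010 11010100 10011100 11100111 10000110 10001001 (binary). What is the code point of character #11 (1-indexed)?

U+051C

Offset 0: leading byte 0xF2 = 11110010 → 4-byte char #1 = F2 A8 BC 9D.
Offset 4: leading byte 0xE0 = 11100000 → 3-byte char #2 = E0 A6 8B.
Offset 7: leading byte 0xF0 = 11110000 → 4-byte char #3 = F0 93 8C 93.
Offset 11: leading byte 0xC8 = 11001000 → 2-byte char #4 = C8 A1.
Offset 13: leading byte 0xF0 = 11110000 → 4-byte char #5 = F0 B4 91 91.
Offset 17: leading byte 0xF0 = 11110000 → 4-byte char #6 = F0 A3 89 9A.
Offset 21: leading byte 0xEB = 11101011 → 3-byte char #7 = EB A5 9E.
Offset 24: leading byte 0xE3 = 11100011 → 3-byte char #8 = E3 B6 AB.
Offset 27: leading byte 0xE6 = 11100110 → 3-byte char #9 = E6 AA 86.
Offset 30: leading byte 0xF3 = 11110011 → 4-byte char #10 = F3 96 A1 BA.
Offset 34: leading byte 0xD4 = 11010100 → 2-byte char #11 = D4 9C.
Leading byte 0xD4 = 11010100 matches 110xxxxx → 2-byte sequence.
Byte 1: 0xD4 = 11010100, payload 10100 (5 bits).
Byte 2: 0x9C = 10011100 (10xxxxxx ✓), payload 011100.
Concatenate: 10100011100 = 0x51C (11 bits → U+051C).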